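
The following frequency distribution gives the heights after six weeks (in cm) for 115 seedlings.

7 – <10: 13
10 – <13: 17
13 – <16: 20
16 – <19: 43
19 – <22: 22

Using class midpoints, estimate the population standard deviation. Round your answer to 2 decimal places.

3.79

Midpoints: 8.5, 11.5, 14.5, 17.5, 20.5
n = 115, Σfm = 1799.5, mean = 15.6478
Σfm² = 29806.75
Σf(m − x̄)² = Σfm² − (Σfm)²/n = 29806.75 − 1799.5²/115 = 1648.4870
Population variance = 1648.4870 / 115 = 14.3347
Standard deviation = √14.3347 = 3.7861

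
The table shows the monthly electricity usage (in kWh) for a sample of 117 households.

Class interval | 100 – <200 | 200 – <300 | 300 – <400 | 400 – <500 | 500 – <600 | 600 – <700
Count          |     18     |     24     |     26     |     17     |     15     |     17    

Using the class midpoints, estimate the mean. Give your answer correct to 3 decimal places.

Midpoints: 150, 250, 350, 450, 550, 650
Σfm = 18×150 + 24×250 + 26×350 + 17×450 + 15×550 + 17×650 = 44750
n = Σf = 117
Mean = 44750 / 117 = 382.4786

382.479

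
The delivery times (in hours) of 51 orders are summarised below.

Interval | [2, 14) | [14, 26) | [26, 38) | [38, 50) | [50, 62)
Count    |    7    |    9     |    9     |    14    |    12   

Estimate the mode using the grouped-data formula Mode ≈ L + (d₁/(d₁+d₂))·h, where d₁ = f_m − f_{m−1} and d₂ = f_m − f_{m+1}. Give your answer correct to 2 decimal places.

Modal class: [38, 50) (highest frequency 14).
d₁ = 14 − 9 = 5, d₂ = 14 − 12 = 2
Mode ≈ 38 + (5/(5+2)) × 12 = 38 + 8.5714 = 46.5714

46.57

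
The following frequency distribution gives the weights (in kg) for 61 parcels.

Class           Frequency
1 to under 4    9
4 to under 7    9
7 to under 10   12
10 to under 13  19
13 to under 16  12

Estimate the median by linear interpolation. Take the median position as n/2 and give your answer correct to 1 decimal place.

Cumulative frequencies: 9, 18, 30, 49, 61
n = 61; position = n/2 = 30.5.
This falls in the class 10 to under 13: L = 10, F = 30, f = 19, h = 3.
Median ≈ 10 + ((30.5 − 30) / 19) × 3 = 10.0789

10.1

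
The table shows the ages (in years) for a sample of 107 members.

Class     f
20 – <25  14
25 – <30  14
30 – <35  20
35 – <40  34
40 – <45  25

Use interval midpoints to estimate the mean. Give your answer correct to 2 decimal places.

34.46

Midpoints: 22.5, 27.5, 32.5, 37.5, 42.5
Σfm = 14×22.5 + 14×27.5 + 20×32.5 + 34×37.5 + 25×42.5 = 3687.5
n = Σf = 107
Mean = 3687.5 / 107 = 34.4626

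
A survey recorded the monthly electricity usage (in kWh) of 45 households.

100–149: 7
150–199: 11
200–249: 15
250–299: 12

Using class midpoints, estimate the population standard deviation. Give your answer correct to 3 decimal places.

51.232

Midpoints: 124.5, 174.5, 224.5, 274.5
n = 45, Σfm = 9452.5, mean = 210.0556
Σfm² = 2103661.25
Σf(m − x̄)² = Σfm² − (Σfm)²/n = 2103661.25 − 9452.5²/45 = 118111.1111
Population variance = 118111.1111 / 45 = 2624.6914
Standard deviation = √2624.6914 = 51.2317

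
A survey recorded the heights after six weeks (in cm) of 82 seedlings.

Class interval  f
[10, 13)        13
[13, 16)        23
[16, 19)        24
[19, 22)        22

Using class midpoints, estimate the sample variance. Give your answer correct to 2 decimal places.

9.79

Midpoints: 11.5, 14.5, 17.5, 20.5
n = 82, Σfm = 1354, mean = 16.5122
Σfm² = 23150.5
Σf(m − x̄)² = Σfm² − (Σfm)²/n = 23150.5 − 1354²/82 = 792.9878
Sample variance = 792.9878 / 81 = 9.7900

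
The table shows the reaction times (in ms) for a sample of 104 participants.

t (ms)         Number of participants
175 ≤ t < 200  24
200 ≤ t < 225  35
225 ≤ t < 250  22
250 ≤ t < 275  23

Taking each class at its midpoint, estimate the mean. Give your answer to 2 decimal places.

Midpoints: 187.5, 212.5, 237.5, 262.5
Σfm = 24×187.5 + 35×212.5 + 22×237.5 + 23×262.5 = 23200
n = Σf = 104
Mean = 23200 / 104 = 223.0769

223.08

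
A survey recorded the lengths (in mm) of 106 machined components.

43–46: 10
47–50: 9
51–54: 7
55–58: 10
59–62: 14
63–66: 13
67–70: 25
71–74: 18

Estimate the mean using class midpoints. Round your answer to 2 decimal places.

Midpoints: 44.5, 48.5, 52.5, 56.5, 60.5, 64.5, 68.5, 72.5
Σfm = 10×44.5 + 9×48.5 + 7×52.5 + 10×56.5 + 14×60.5 + 13×64.5 + 25×68.5 + 18×72.5 = 6517
n = Σf = 106
Mean = 6517 / 106 = 61.4811

61.48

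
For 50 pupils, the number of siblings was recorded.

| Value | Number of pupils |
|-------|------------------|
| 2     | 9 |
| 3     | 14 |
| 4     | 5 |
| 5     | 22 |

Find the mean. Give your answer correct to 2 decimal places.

Values: 2, 3, 4, 5
Σfx = 9×2 + 14×3 + 5×4 + 22×5 = 190
n = Σf = 50
Mean = 190 / 50 = 3.8000

3.80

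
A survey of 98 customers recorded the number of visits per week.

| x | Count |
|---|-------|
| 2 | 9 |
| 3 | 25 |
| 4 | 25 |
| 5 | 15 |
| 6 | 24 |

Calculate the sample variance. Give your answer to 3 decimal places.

1.731

Values: 2, 3, 4, 5, 6
n = 98, Σfx = 412, mean = 4.2041
Σfx² = 1900
Σf(x − x̄)² = Σfx² − (Σfx)²/n = 1900 − 412²/98 = 167.9184
Sample variance = 167.9184 / 97 = 1.7311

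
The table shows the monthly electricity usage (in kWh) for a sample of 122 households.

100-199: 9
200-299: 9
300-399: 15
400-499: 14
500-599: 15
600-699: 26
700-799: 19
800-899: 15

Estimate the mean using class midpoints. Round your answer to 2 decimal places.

Midpoints: 149.5, 249.5, 349.5, 449.5, 549.5, 649.5, 749.5, 849.5
Σfm = 9×149.5 + 9×249.5 + 15×349.5 + 14×449.5 + 15×549.5 + 26×649.5 + 19×749.5 + 15×849.5 = 67239
n = Σf = 122
Mean = 67239 / 122 = 551.1393

551.14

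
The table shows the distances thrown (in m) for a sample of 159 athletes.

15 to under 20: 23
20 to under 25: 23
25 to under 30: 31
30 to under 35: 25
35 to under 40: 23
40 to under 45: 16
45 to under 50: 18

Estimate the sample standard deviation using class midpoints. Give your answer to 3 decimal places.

Midpoints: 17.5, 22.5, 27.5, 32.5, 37.5, 42.5, 47.5
n = 159, Σfm = 4982.5, mean = 31.3365
Σfm² = 170393.75
Σf(m − x̄)² = Σfm² − (Σfm)²/n = 170393.75 − 4982.5²/159 = 14259.7484
Sample variance = 14259.7484 / 158 = 90.2516
Standard deviation = √90.2516 = 9.5001

9.500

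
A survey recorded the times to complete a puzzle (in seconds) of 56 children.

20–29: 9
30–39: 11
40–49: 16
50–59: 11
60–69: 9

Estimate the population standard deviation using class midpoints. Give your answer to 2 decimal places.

Midpoints: 24.5, 34.5, 44.5, 54.5, 64.5
n = 56, Σfm = 2492, mean = 44.5000
Σfm² = 120294
Σf(m − x̄)² = Σfm² − (Σfm)²/n = 120294 − 2492²/56 = 9400.0000
Population variance = 9400.0000 / 56 = 167.8571
Standard deviation = √167.8571 = 12.9560

12.96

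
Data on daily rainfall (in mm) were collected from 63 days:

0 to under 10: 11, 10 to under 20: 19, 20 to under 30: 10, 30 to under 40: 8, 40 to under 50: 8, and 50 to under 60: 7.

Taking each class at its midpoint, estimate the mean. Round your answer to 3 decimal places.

Midpoints: 5, 15, 25, 35, 45, 55
Σfm = 11×5 + 19×15 + 10×25 + 8×35 + 8×45 + 7×55 = 1615
n = Σf = 63
Mean = 1615 / 63 = 25.6349

25.635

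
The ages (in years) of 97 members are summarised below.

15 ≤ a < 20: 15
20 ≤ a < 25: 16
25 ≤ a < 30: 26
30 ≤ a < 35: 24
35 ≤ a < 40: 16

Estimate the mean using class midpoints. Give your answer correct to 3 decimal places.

28.015

Midpoints: 17.5, 22.5, 27.5, 32.5, 37.5
Σfm = 15×17.5 + 16×22.5 + 26×27.5 + 24×32.5 + 16×37.5 = 2717.5
n = Σf = 97
Mean = 2717.5 / 97 = 28.0155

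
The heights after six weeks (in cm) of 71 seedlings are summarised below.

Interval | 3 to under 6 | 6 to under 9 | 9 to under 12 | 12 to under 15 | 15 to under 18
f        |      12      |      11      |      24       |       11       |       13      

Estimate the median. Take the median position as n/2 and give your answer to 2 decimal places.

Cumulative frequencies: 12, 23, 47, 58, 71
n = 71; position = n/2 = 35.5.
This falls in the class 9 to under 12: L = 9, F = 23, f = 24, h = 3.
Median ≈ 9 + ((35.5 − 23) / 24) × 3 = 10.5625

10.56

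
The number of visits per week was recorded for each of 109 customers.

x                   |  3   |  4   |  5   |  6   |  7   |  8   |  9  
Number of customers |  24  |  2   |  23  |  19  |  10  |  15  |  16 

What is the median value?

6

Cumulative frequencies: 24, 26, 49, 68, 78, 93, 109
n = 109, so the median is the value in position (n+1)/2 = 55.
Position 55 falls at value 6.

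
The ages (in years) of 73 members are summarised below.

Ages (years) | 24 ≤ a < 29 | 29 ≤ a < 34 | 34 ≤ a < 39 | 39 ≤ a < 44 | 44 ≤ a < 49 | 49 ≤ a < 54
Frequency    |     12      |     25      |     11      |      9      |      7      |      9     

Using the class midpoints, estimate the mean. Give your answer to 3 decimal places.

36.568

Midpoints: 26.5, 31.5, 36.5, 41.5, 46.5, 51.5
Σfm = 12×26.5 + 25×31.5 + 11×36.5 + 9×41.5 + 7×46.5 + 9×51.5 = 2669.5
n = Σf = 73
Mean = 2669.5 / 73 = 36.5685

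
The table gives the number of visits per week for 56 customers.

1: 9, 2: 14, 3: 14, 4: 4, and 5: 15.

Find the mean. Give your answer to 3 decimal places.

3.036

Values: 1, 2, 3, 4, 5
Σfx = 9×1 + 14×2 + 14×3 + 4×4 + 15×5 = 170
n = Σf = 56
Mean = 170 / 56 = 3.0357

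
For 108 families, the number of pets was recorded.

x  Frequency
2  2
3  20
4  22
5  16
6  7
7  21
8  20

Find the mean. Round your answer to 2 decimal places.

5.38

Values: 2, 3, 4, 5, 6, 7, 8
Σfx = 2×2 + 20×3 + 22×4 + 16×5 + 7×6 + 21×7 + 20×8 = 581
n = Σf = 108
Mean = 581 / 108 = 5.3796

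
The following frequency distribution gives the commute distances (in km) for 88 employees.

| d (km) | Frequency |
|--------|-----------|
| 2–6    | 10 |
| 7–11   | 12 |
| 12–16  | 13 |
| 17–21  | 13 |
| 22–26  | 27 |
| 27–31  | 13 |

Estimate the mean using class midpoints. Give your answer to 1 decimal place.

18.2

Midpoints: 4, 9, 14, 19, 24, 29
Σfm = 10×4 + 12×9 + 13×14 + 13×19 + 27×24 + 13×29 = 1602
n = Σf = 88
Mean = 1602 / 88 = 18.2045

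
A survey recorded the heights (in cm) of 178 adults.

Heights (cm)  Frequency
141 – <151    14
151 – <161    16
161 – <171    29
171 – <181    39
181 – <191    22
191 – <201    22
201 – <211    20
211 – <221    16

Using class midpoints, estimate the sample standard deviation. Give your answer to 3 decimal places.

20.203

Midpoints: 146, 156, 166, 176, 186, 196, 206, 216
n = 178, Σfm = 32198, mean = 180.8876
Σfm² = 5896468
Σf(m − x̄)² = Σfm² − (Σfm)²/n = 5896468 − 32198²/178 = 72247.7528
Sample variance = 72247.7528 / 177 = 408.1794
Standard deviation = √408.1794 = 20.2035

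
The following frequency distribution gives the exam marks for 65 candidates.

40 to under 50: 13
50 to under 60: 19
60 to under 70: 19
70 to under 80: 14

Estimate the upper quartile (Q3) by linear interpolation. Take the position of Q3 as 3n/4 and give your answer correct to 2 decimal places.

68.82

Cumulative frequencies: 13, 32, 51, 65
n = 65; position = 3n/4 = 48.75.
This falls in the class 60 to under 70: L = 60, F = 32, f = 19, h = 10.
Upper quartile ≈ 60 + ((48.75 − 32) / 19) × 10 = 68.8158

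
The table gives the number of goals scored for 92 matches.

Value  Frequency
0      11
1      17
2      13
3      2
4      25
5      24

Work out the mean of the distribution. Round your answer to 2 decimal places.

Values: 0, 1, 2, 3, 4, 5
Σfx = 11×0 + 17×1 + 13×2 + 2×3 + 25×4 + 24×5 = 269
n = Σf = 92
Mean = 269 / 92 = 2.9239

2.92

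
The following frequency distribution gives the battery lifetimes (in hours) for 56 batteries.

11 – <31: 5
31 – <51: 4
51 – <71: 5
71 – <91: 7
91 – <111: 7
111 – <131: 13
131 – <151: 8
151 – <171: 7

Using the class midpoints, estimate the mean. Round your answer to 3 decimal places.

101.357

Midpoints: 21, 41, 61, 81, 101, 121, 141, 161
Σfm = 5×21 + 4×41 + 5×61 + 7×81 + 7×101 + 13×121 + 8×141 + 7×161 = 5676
n = Σf = 56
Mean = 5676 / 56 = 101.3571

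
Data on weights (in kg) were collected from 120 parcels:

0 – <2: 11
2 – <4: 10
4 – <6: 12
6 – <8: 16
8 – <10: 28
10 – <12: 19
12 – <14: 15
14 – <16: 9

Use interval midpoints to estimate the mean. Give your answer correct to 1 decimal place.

Midpoints: 1, 3, 5, 7, 9, 11, 13, 15
Σfm = 11×1 + 10×3 + 12×5 + 16×7 + 28×9 + 19×11 + 15×13 + 9×15 = 1004
n = Σf = 120
Mean = 1004 / 120 = 8.3667

8.4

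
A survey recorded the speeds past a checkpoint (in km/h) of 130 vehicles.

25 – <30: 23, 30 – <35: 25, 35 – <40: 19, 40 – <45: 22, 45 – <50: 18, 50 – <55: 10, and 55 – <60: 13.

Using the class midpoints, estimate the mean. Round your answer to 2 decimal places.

40.15

Midpoints: 27.5, 32.5, 37.5, 42.5, 47.5, 52.5, 57.5
Σfm = 23×27.5 + 25×32.5 + 19×37.5 + 22×42.5 + 18×47.5 + 10×52.5 + 13×57.5 = 5220
n = Σf = 130
Mean = 5220 / 130 = 40.1538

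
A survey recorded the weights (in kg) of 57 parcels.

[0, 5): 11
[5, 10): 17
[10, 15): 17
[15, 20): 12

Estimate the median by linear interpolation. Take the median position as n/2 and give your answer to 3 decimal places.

10.147

Cumulative frequencies: 11, 28, 45, 57
n = 57; position = n/2 = 28.5.
This falls in the class [10, 15): L = 10, F = 28, f = 17, h = 5.
Median ≈ 10 + ((28.5 − 28) / 17) × 5 = 10.1471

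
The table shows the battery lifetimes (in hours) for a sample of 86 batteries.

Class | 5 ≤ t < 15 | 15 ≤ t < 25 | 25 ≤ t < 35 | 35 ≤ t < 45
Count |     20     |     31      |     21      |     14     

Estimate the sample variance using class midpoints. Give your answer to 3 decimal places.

102.613

Midpoints: 10, 20, 30, 40
n = 86, Σfm = 2010, mean = 23.3721
Σfm² = 55700
Σf(m − x̄)² = Σfm² − (Σfm)²/n = 55700 − 2010²/86 = 8722.0930
Sample variance = 8722.0930 / 85 = 102.6129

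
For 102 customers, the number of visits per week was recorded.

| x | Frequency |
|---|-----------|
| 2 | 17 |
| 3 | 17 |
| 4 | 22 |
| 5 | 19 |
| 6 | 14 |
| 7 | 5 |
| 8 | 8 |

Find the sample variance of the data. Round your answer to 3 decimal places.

Values: 2, 3, 4, 5, 6, 7, 8
n = 102, Σfx = 451, mean = 4.4216
Σfx² = 2309
Σf(x − x̄)² = Σfx² − (Σfx)²/n = 2309 − 451²/102 = 314.8725
Sample variance = 314.8725 / 101 = 3.1175

3.118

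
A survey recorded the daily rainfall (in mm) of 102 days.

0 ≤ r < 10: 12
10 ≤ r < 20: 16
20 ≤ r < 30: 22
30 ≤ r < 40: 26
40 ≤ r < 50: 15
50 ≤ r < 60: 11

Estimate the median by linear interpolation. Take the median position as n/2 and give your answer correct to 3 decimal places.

Cumulative frequencies: 12, 28, 50, 76, 91, 102
n = 102; position = n/2 = 51.
This falls in the class 30 ≤ r < 40: L = 30, F = 50, f = 26, h = 10.
Median ≈ 30 + ((51 − 50) / 26) × 10 = 30.3846

30.385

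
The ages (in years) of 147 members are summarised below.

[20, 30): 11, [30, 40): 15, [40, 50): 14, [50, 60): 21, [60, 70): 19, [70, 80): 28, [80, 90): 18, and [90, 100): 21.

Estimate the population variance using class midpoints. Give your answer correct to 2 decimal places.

459.98

Midpoints: 25, 35, 45, 55, 65, 75, 85, 95
n = 147, Σfm = 9445, mean = 64.2517
Σfm² = 674475
Σf(m − x̄)² = Σfm² − (Σfm)²/n = 674475 − 9445²/147 = 67617.6871
Population variance = 67617.6871 / 147 = 459.9843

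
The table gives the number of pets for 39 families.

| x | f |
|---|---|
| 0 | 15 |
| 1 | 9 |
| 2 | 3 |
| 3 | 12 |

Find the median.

1

Cumulative frequencies: 15, 24, 27, 39
n = 39, so the median is the value in position (n+1)/2 = 20.
Position 20 falls at value 1.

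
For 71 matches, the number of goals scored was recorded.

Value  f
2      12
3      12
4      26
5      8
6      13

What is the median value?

4

Cumulative frequencies: 12, 24, 50, 58, 71
n = 71, so the median is the value in position (n+1)/2 = 36.
Position 36 falls at value 4.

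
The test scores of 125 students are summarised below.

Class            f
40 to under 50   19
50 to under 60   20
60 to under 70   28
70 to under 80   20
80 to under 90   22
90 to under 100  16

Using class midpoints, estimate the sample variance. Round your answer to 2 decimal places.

261.83

Midpoints: 45, 55, 65, 75, 85, 95
n = 125, Σfm = 8665, mean = 69.3200
Σfm² = 633125
Σf(m − x̄)² = Σfm² − (Σfm)²/n = 633125 − 8665²/125 = 32467.2000
Sample variance = 32467.2000 / 124 = 261.8323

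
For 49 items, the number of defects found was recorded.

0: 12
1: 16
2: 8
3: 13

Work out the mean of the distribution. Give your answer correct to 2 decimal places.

Values: 0, 1, 2, 3
Σfx = 12×0 + 16×1 + 8×2 + 13×3 = 71
n = Σf = 49
Mean = 71 / 49 = 1.4490

1.45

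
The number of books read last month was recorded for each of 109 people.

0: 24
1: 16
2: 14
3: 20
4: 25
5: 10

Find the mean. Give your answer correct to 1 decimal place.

2.3

Values: 0, 1, 2, 3, 4, 5
Σfx = 24×0 + 16×1 + 14×2 + 20×3 + 25×4 + 10×5 = 254
n = Σf = 109
Mean = 254 / 109 = 2.3303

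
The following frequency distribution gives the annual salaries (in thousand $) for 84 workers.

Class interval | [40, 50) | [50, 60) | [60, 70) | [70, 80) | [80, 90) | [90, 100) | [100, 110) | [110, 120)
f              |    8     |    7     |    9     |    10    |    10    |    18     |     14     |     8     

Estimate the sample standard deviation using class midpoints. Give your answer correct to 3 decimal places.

21.441

Midpoints: 45, 55, 65, 75, 85, 95, 105, 115
n = 84, Σfm = 7030, mean = 83.6905
Σfm² = 626500
Σf(m − x̄)² = Σfm² − (Σfm)²/n = 626500 − 7030²/84 = 38155.9524
Sample variance = 38155.9524 / 83 = 459.7103
Standard deviation = √459.7103 = 21.4409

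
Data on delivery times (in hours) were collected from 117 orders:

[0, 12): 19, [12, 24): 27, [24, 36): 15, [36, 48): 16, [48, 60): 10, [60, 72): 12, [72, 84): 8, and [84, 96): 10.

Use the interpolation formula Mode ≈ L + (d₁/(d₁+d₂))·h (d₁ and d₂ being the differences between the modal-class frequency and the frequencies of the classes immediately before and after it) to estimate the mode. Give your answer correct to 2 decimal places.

Modal class: [12, 24) (highest frequency 27).
d₁ = 27 − 19 = 8, d₂ = 27 − 15 = 12
Mode ≈ 12 + (8/(8+12)) × 12 = 12 + 4.8000 = 16.8000

16.80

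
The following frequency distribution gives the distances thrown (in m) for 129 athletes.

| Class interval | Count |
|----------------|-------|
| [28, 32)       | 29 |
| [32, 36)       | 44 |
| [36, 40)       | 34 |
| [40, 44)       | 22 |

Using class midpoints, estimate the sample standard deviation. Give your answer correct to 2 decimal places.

Midpoints: 30, 34, 38, 42
n = 129, Σfm = 4582, mean = 35.5194
Σfm² = 164868
Σf(m − x̄)² = Σfm² − (Σfm)²/n = 164868 − 4582²/129 = 2118.2016
Sample variance = 2118.2016 / 128 = 16.5484
Standard deviation = √16.5484 = 4.0680

4.07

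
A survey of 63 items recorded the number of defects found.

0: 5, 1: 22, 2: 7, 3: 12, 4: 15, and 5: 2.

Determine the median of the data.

Cumulative frequencies: 5, 27, 34, 46, 61, 63
n = 63, so the median is the value in position (n+1)/2 = 32.
Position 32 falls at value 2.

2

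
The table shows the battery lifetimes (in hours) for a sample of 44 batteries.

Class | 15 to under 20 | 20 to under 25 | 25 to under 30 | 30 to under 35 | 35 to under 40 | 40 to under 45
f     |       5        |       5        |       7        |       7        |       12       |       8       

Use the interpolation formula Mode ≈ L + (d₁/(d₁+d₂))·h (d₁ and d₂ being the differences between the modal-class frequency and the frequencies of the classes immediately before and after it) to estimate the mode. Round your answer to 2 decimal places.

37.78

Modal class: 35 to under 40 (highest frequency 12).
d₁ = 12 − 7 = 5, d₂ = 12 − 8 = 4
Mode ≈ 35 + (5/(5+4)) × 5 = 35 + 2.7778 = 37.7778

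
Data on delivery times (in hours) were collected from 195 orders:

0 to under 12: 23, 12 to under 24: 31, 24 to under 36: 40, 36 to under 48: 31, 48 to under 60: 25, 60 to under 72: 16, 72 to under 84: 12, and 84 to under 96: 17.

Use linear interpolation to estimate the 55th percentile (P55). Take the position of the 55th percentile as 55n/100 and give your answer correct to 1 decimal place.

Cumulative frequencies: 23, 54, 94, 125, 150, 166, 178, 195
n = 195; position = 55n/100 = 107.25.
This falls in the class 36 to under 48: L = 36, F = 94, f = 31, h = 12.
55th percentile ≈ 36 + ((107.25 − 94) / 31) × 12 = 41.1290

41.1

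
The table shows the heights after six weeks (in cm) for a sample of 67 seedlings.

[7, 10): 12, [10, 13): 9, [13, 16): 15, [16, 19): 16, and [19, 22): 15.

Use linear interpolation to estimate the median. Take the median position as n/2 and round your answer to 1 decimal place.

Cumulative frequencies: 12, 21, 36, 52, 67
n = 67; position = n/2 = 33.5.
This falls in the class [13, 16): L = 13, F = 21, f = 15, h = 3.
Median ≈ 13 + ((33.5 − 21) / 15) × 3 = 15.5000

15.5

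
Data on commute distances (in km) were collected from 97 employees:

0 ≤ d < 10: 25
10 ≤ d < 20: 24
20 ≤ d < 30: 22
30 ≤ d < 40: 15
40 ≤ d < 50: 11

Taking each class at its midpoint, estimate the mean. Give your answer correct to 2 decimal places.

21.19

Midpoints: 5, 15, 25, 35, 45
Σfm = 25×5 + 24×15 + 22×25 + 15×35 + 11×45 = 2055
n = Σf = 97
Mean = 2055 / 97 = 21.1856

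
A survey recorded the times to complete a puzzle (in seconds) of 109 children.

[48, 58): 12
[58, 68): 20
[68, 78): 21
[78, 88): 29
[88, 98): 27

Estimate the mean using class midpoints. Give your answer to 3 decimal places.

Midpoints: 53, 63, 73, 83, 93
Σfm = 12×53 + 20×63 + 21×73 + 29×83 + 27×93 = 8347
n = Σf = 109
Mean = 8347 / 109 = 76.5780

76.578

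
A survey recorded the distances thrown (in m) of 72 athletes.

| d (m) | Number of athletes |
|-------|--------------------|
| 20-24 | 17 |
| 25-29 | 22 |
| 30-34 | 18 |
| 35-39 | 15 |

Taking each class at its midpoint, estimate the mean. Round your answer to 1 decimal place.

Midpoints: 22, 27, 32, 37
Σfm = 17×22 + 22×27 + 18×32 + 15×37 = 2099
n = Σf = 72
Mean = 2099 / 72 = 29.1528

29.2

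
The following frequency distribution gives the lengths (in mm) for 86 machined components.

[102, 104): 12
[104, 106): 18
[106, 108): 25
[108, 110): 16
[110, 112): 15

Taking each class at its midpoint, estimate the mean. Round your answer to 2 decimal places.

107.09

Midpoints: 103, 105, 107, 109, 111
Σfm = 12×103 + 18×105 + 25×107 + 16×109 + 15×111 = 9210
n = Σf = 86
Mean = 9210 / 86 = 107.0930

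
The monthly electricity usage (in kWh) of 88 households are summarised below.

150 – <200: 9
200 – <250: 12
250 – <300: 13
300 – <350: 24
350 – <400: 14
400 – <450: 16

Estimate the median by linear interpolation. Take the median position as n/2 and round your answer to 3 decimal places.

Cumulative frequencies: 9, 21, 34, 58, 72, 88
n = 88; position = n/2 = 44.
This falls in the class 300 – <350: L = 300, F = 34, f = 24, h = 50.
Median ≈ 300 + ((44 − 34) / 24) × 50 = 320.8333

320.833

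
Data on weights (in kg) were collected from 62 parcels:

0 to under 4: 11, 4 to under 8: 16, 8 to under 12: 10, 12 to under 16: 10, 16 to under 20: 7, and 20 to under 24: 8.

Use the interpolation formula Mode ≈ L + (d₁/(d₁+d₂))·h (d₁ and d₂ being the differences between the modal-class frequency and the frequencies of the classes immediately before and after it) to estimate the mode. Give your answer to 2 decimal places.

Modal class: 4 to under 8 (highest frequency 16).
d₁ = 16 − 11 = 5, d₂ = 16 − 10 = 6
Mode ≈ 4 + (5/(5+6)) × 4 = 4 + 1.8182 = 5.8182

5.82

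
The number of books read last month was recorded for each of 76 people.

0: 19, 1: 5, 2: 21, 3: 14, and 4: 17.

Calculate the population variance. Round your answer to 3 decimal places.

Values: 0, 1, 2, 3, 4
n = 76, Σfx = 157, mean = 2.0658
Σfx² = 487
Σf(x − x̄)² = Σfx² − (Σfx)²/n = 487 − 157²/76 = 162.6711
Population variance = 162.6711 / 76 = 2.1404

2.140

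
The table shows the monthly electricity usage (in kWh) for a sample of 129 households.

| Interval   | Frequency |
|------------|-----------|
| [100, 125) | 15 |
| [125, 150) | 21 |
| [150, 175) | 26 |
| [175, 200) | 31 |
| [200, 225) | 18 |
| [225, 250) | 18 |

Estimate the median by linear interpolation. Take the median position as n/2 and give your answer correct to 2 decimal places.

177.02

Cumulative frequencies: 15, 36, 62, 93, 111, 129
n = 129; position = n/2 = 64.5.
This falls in the class [175, 200): L = 175, F = 62, f = 31, h = 25.
Median ≈ 175 + ((64.5 − 62) / 31) × 25 = 177.0161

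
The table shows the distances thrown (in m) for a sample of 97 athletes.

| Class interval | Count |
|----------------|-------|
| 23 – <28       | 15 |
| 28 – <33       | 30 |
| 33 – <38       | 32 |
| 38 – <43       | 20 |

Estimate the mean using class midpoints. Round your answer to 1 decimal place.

33.4

Midpoints: 25.5, 30.5, 35.5, 40.5
Σfm = 15×25.5 + 30×30.5 + 32×35.5 + 20×40.5 = 3243.5
n = Σf = 97
Mean = 3243.5 / 97 = 33.4381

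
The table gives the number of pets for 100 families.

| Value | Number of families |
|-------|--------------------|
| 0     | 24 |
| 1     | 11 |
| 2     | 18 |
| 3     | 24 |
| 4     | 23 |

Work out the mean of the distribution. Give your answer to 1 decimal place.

Values: 0, 1, 2, 3, 4
Σfx = 24×0 + 11×1 + 18×2 + 24×3 + 23×4 = 211
n = Σf = 100
Mean = 211 / 100 = 2.1100

2.1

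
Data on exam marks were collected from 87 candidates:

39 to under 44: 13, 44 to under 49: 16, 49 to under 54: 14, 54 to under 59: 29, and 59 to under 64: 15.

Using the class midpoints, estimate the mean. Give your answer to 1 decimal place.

52.5

Midpoints: 41.5, 46.5, 51.5, 56.5, 61.5
Σfm = 13×41.5 + 16×46.5 + 14×51.5 + 29×56.5 + 15×61.5 = 4565.5
n = Σf = 87
Mean = 4565.5 / 87 = 52.4770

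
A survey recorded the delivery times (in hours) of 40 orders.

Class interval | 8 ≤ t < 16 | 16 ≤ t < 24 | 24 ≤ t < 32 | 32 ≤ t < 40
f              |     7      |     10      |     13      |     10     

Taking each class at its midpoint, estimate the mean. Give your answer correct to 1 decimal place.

25.2

Midpoints: 12, 20, 28, 36
Σfm = 7×12 + 10×20 + 13×28 + 10×36 = 1008
n = Σf = 40
Mean = 1008 / 40 = 25.2000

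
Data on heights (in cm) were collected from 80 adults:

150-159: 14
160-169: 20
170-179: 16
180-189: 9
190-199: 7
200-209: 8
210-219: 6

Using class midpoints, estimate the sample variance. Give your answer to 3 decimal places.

347.326

Midpoints: 154.5, 164.5, 174.5, 184.5, 194.5, 204.5, 214.5
n = 80, Σfm = 14190, mean = 177.3750
Σfm² = 2544390
Σf(m − x̄)² = Σfm² − (Σfm)²/n = 2544390 − 14190²/80 = 27438.7500
Sample variance = 27438.7500 / 79 = 347.3259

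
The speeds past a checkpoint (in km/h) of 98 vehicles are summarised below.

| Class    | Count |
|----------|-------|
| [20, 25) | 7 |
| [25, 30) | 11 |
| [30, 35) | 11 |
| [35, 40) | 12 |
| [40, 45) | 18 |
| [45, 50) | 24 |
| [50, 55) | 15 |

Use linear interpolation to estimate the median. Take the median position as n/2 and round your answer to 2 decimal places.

42.22

Cumulative frequencies: 7, 18, 29, 41, 59, 83, 98
n = 98; position = n/2 = 49.
This falls in the class [40, 45): L = 40, F = 41, f = 18, h = 5.
Median ≈ 40 + ((49 − 41) / 18) × 5 = 42.2222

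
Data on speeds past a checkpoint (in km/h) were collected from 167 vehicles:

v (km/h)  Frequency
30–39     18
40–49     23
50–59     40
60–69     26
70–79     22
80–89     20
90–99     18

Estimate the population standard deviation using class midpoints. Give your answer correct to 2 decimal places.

Midpoints: 34.5, 44.5, 54.5, 64.5, 74.5, 84.5, 94.5
n = 167, Σfm = 10531.5, mean = 63.0629
Σfm² = 719601.75
Σf(m − x̄)² = Σfm² − (Σfm)²/n = 719601.75 − 10531.5²/167 = 55455.0898
Population variance = 55455.0898 / 167 = 332.0664
Standard deviation = √332.0664 = 18.2227

18.22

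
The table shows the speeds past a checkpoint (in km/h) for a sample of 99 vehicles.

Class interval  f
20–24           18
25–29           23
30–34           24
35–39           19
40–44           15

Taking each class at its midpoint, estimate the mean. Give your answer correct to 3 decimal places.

Midpoints: 22, 27, 32, 37, 42
Σfm = 18×22 + 23×27 + 24×32 + 19×37 + 15×42 = 3118
n = Σf = 99
Mean = 3118 / 99 = 31.4949

31.495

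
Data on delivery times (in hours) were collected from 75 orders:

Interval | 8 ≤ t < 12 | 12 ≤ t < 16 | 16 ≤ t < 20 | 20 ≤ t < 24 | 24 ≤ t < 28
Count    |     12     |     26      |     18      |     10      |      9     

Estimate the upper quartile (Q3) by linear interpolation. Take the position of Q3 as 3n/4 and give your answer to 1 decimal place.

Cumulative frequencies: 12, 38, 56, 66, 75
n = 75; position = 3n/4 = 56.25.
This falls in the class 20 ≤ t < 24: L = 20, F = 56, f = 10, h = 4.
Upper quartile ≈ 20 + ((56.25 − 56) / 10) × 4 = 20.1000

20.1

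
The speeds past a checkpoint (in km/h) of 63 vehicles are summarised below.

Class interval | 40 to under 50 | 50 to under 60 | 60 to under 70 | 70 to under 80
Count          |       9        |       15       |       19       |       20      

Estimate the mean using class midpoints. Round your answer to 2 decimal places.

Midpoints: 45, 55, 65, 75
Σfm = 9×45 + 15×55 + 19×65 + 20×75 = 3965
n = Σf = 63
Mean = 3965 / 63 = 62.9365

62.94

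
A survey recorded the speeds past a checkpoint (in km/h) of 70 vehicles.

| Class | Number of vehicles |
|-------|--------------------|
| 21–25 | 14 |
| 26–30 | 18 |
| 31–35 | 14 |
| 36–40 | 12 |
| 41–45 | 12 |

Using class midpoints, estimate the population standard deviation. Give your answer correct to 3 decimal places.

Midpoints: 23, 28, 33, 38, 43
n = 70, Σfm = 2260, mean = 32.2857
Σfm² = 76280
Σf(m − x̄)² = Σfm² − (Σfm)²/n = 76280 − 2260²/70 = 3314.2857
Population variance = 3314.2857 / 70 = 47.3469
Standard deviation = √47.3469 = 6.8809

6.881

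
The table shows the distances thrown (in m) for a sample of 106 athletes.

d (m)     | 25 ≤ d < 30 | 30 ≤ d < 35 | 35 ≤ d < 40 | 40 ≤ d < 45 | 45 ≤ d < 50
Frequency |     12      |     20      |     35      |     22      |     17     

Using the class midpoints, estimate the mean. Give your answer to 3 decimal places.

Midpoints: 27.5, 32.5, 37.5, 42.5, 47.5
Σfm = 12×27.5 + 20×32.5 + 35×37.5 + 22×42.5 + 17×47.5 = 4035
n = Σf = 106
Mean = 4035 / 106 = 38.0660

38.066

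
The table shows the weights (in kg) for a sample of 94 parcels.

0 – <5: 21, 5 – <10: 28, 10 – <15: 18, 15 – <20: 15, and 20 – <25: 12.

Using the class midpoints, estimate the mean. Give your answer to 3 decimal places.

Midpoints: 2.5, 7.5, 12.5, 17.5, 22.5
Σfm = 21×2.5 + 28×7.5 + 18×12.5 + 15×17.5 + 12×22.5 = 1020
n = Σf = 94
Mean = 1020 / 94 = 10.8511

10.851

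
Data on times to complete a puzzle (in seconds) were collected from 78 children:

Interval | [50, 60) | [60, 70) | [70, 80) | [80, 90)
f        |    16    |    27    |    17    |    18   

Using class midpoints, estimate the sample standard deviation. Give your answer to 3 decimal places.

10.657

Midpoints: 55, 65, 75, 85
n = 78, Σfm = 5440, mean = 69.7436
Σfm² = 388150
Σf(m − x̄)² = Σfm² − (Σfm)²/n = 388150 − 5440²/78 = 8744.8718
Sample variance = 8744.8718 / 77 = 113.5698
Standard deviation = √113.5698 = 10.6569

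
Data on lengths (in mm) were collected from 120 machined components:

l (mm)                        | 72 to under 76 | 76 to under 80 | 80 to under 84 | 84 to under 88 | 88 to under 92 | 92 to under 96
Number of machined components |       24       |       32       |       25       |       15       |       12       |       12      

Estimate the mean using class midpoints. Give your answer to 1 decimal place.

Midpoints: 74, 78, 82, 86, 90, 94
Σfm = 24×74 + 32×78 + 25×82 + 15×86 + 12×90 + 12×94 = 9820
n = Σf = 120
Mean = 9820 / 120 = 81.8333

81.8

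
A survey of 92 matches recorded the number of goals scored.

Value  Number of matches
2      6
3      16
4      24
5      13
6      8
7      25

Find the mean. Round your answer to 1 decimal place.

4.8

Values: 2, 3, 4, 5, 6, 7
Σfx = 6×2 + 16×3 + 24×4 + 13×5 + 8×6 + 25×7 = 444
n = Σf = 92
Mean = 444 / 92 = 4.8261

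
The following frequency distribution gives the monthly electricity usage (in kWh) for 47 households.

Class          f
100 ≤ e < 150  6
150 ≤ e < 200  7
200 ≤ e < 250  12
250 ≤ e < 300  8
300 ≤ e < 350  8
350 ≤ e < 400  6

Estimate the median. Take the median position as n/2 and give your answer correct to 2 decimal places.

243.75

Cumulative frequencies: 6, 13, 25, 33, 41, 47
n = 47; position = n/2 = 23.5.
This falls in the class 200 ≤ e < 250: L = 200, F = 13, f = 12, h = 50.
Median ≈ 200 + ((23.5 − 13) / 12) × 50 = 243.7500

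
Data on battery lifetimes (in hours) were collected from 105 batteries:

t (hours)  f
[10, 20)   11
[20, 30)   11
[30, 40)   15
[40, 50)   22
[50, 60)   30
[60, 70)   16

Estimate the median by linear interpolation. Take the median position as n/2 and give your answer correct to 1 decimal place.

Cumulative frequencies: 11, 22, 37, 59, 89, 105
n = 105; position = n/2 = 52.5.
This falls in the class [40, 50): L = 40, F = 37, f = 22, h = 10.
Median ≈ 40 + ((52.5 − 37) / 22) × 10 = 47.0455

47.0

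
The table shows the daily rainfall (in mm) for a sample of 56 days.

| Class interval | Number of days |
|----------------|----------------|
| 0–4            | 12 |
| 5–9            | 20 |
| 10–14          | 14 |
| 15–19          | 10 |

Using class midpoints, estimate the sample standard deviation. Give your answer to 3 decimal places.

5.106

Midpoints: 2, 7, 12, 17
n = 56, Σfm = 502, mean = 8.9643
Σfm² = 5934
Σf(m − x̄)² = Σfm² − (Σfm)²/n = 5934 − 502²/56 = 1433.9286
Sample variance = 1433.9286 / 55 = 26.0714
Standard deviation = √26.0714 = 5.1060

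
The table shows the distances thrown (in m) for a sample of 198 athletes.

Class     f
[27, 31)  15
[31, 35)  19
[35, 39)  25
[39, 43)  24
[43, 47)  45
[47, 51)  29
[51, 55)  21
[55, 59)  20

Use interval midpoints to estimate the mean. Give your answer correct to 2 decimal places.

43.79

Midpoints: 29, 33, 37, 41, 45, 49, 53, 57
Σfm = 15×29 + 19×33 + 25×37 + 24×41 + 45×45 + 29×49 + 21×53 + 20×57 = 8670
n = Σf = 198
Mean = 8670 / 198 = 43.7879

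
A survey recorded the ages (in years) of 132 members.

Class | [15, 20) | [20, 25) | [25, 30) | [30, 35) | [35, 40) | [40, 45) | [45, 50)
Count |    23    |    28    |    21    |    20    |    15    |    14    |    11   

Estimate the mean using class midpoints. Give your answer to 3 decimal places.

29.848

Midpoints: 17.5, 22.5, 27.5, 32.5, 37.5, 42.5, 47.5
Σfm = 23×17.5 + 28×22.5 + 21×27.5 + 20×32.5 + 15×37.5 + 14×42.5 + 11×47.5 = 3940
n = Σf = 132
Mean = 3940 / 132 = 29.8485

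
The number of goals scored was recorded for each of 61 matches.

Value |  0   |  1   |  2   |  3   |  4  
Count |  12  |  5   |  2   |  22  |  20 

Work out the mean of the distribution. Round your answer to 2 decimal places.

Values: 0, 1, 2, 3, 4
Σfx = 12×0 + 5×1 + 2×2 + 22×3 + 20×4 = 155
n = Σf = 61
Mean = 155 / 61 = 2.5410

2.54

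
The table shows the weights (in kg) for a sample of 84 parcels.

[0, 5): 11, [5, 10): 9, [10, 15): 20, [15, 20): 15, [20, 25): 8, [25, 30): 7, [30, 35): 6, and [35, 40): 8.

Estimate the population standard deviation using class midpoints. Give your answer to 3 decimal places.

10.536

Midpoints: 2.5, 7.5, 12.5, 17.5, 22.5, 27.5, 32.5, 37.5
n = 84, Σfm = 1475, mean = 17.5595
Σfm² = 35225
Σf(m − x̄)² = Σfm² − (Σfm)²/n = 35225 − 1475²/84 = 9324.7024
Population variance = 9324.7024 / 84 = 111.0084
Standard deviation = √111.0084 = 10.5361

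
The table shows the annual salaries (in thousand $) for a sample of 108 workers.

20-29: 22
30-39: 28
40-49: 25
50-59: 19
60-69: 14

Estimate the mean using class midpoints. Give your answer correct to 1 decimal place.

42.2

Midpoints: 24.5, 34.5, 44.5, 54.5, 64.5
Σfm = 22×24.5 + 28×34.5 + 25×44.5 + 19×54.5 + 14×64.5 = 4556
n = Σf = 108
Mean = 4556 / 108 = 42.1852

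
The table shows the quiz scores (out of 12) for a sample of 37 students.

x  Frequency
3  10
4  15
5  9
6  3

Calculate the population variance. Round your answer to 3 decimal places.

0.820

Values: 3, 4, 5, 6
n = 37, Σfx = 153, mean = 4.1351
Σfx² = 663
Σf(x − x̄)² = Σfx² − (Σfx)²/n = 663 − 153²/37 = 30.3243
Population variance = 30.3243 / 37 = 0.8196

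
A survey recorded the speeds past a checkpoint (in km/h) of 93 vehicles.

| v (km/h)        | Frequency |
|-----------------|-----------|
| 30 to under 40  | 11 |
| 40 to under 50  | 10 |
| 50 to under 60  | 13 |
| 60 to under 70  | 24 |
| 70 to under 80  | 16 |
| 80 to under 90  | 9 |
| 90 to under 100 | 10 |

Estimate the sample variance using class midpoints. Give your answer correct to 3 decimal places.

319.518

Midpoints: 35, 45, 55, 65, 75, 85, 95
n = 93, Σfm = 6025, mean = 64.7849
Σfm² = 419725
Σf(m − x̄)² = Σfm² − (Σfm)²/n = 419725 − 6025²/93 = 29395.6989
Sample variance = 29395.6989 / 92 = 319.5185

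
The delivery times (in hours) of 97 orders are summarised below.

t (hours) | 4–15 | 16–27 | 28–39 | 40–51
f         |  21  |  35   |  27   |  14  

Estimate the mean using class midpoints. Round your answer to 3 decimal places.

Midpoints: 9.5, 21.5, 33.5, 45.5
Σfm = 21×9.5 + 35×21.5 + 27×33.5 + 14×45.5 = 2493.5
n = Σf = 97
Mean = 2493.5 / 97 = 25.7062

25.706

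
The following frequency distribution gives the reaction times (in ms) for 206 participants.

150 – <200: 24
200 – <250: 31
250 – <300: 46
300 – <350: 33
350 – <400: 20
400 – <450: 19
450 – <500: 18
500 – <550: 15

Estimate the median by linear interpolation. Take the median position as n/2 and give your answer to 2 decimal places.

Cumulative frequencies: 24, 55, 101, 134, 154, 173, 191, 206
n = 206; position = n/2 = 103.
This falls in the class 300 – <350: L = 300, F = 101, f = 33, h = 50.
Median ≈ 300 + ((103 − 101) / 33) × 50 = 303.0303

303.03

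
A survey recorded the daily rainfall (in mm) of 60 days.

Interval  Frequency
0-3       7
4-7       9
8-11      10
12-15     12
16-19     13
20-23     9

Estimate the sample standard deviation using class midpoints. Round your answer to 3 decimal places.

6.433

Midpoints: 1.5, 5.5, 9.5, 13.5, 17.5, 21.5
n = 60, Σfm = 738, mean = 12.3000
Σfm² = 11519
Σf(m − x̄)² = Σfm² − (Σfm)²/n = 11519 − 738²/60 = 2441.6000
Sample variance = 2441.6000 / 59 = 41.3831
Standard deviation = √41.3831 = 6.4330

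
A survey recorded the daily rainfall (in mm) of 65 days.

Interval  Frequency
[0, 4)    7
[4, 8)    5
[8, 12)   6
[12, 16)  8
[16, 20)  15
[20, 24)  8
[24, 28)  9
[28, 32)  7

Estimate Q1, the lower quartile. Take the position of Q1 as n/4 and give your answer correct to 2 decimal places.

Cumulative frequencies: 7, 12, 18, 26, 41, 49, 58, 65
n = 65; position = n/4 = 16.25.
This falls in the class [8, 12): L = 8, F = 12, f = 6, h = 4.
Lower quartile ≈ 8 + ((16.25 − 12) / 6) × 4 = 10.8333

10.83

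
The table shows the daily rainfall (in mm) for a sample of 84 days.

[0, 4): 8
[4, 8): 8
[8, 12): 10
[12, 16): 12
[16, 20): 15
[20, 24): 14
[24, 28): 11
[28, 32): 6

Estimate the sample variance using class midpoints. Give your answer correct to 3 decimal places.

Midpoints: 2, 6, 10, 14, 18, 22, 26, 30
n = 84, Σfm = 1376, mean = 16.3810
Σfm² = 28144
Σf(m − x̄)² = Σfm² − (Σfm)²/n = 28144 − 1376²/84 = 5603.8095
Sample variance = 5603.8095 / 83 = 67.5158

67.516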